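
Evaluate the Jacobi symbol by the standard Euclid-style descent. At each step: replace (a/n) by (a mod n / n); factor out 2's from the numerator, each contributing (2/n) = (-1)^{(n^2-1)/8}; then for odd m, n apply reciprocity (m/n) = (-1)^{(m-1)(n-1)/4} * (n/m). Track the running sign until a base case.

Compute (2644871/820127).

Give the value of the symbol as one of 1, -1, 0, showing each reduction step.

(2644871/820127): 2644871 mod 820127 = 184490, so (2644871/820127) = (184490/820127)
factor out 2^1: 184490 = 2^1·92245; with 820127 mod 8 = 7, (2/820127) = +1; sign now +1; continue with (92245/820127)
flip (92245/820127) -> (820127/92245): both odd, 92245 mod 4 = 1, 820127 mod 4 = 3, so the flip contributes +1; sign now +1
(820127/92245): 820127 mod 92245 = 82167, so (820127/92245) = (82167/92245)
flip (82167/92245) -> (92245/82167): both odd, 82167 mod 4 = 3, 92245 mod 4 = 1, so the flip contributes +1; sign now +1
(92245/82167): 92245 mod 82167 = 10078, so (92245/82167) = (10078/82167)
factor out 2^1: 10078 = 2^1·5039; with 82167 mod 8 = 7, (2/82167) = +1; sign now +1; continue with (5039/82167)
flip (5039/82167) -> (82167/5039): both odd, 5039 mod 4 = 3, 82167 mod 4 = 3, so the flip contributes -1; sign now -1
(82167/5039): 82167 mod 5039 = 1543, so (82167/5039) = (1543/5039)
flip (1543/5039) -> (5039/1543): both odd, 1543 mod 4 = 3, 5039 mod 4 = 3, so the flip contributes -1; sign now +1
(5039/1543): 5039 mod 1543 = 410, so (5039/1543) = (410/1543)
factor out 2^1: 410 = 2^1·205; with 1543 mod 8 = 7, (2/1543) = +1; sign now +1; continue with (205/1543)
flip (205/1543) -> (1543/205): both odd, 205 mod 4 = 1, 1543 mod 4 = 3, so the flip contributes +1; sign now +1
(1543/205): 1543 mod 205 = 108, so (1543/205) = (108/205)
factor out 2^2: 108 = 2^2·27; with 205 mod 8 = 5, (2/205) = -1; sign now +1; continue with (27/205)
flip (27/205) -> (205/27): both odd, 27 mod 4 = 3, 205 mod 4 = 1, so the flip contributes +1; sign now +1
(205/27): 205 mod 27 = 16, so (205/27) = (16/27)
factor out 2^4: 16 = 2^4·1; with 27 mod 8 = 3, (2/27) = -1; sign now +1; continue with (1/27)
reached (1/27) = 1, so the symbol is +1

1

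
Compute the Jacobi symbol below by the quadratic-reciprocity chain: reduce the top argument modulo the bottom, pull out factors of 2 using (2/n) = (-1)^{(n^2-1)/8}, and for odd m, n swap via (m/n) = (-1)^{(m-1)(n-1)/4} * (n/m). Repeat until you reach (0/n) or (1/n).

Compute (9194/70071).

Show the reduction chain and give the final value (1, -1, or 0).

9194 = 2^1·4597; (2/70071) = +1 since 70071 mod 8 = 7, so (9194/70071) = (+1)^1·(4597/70071); sign now +1
reciprocity: (4597/70071) = +1·(70071/4597) since 4597 mod 4 = 1, 70071 mod 4 = 3; sign now +1
(70071/4597) = (1116/4597)   [reduce mod 4597]
1116 = 2^2·279; (2/4597) = -1 since 4597 mod 8 = 5, so (1116/4597) = (-1)^2·(279/4597); sign now +1
reciprocity: (279/4597) = +1·(4597/279) since 279 mod 4 = 3, 4597 mod 4 = 1; sign now +1
(4597/279) = (133/279)   [reduce mod 279]
reciprocity: (133/279) = +1·(279/133) since 133 mod 4 = 1, 279 mod 4 = 3; sign now +1
(279/133) = (13/133)   [reduce mod 133]
reciprocity: (13/133) = +1·(133/13) since 13 mod 4 = 1, 133 mod 4 = 1; sign now +1
(133/13) = (3/13)   [reduce mod 13]
reciprocity: (3/13) = +1·(13/3) since 3 mod 4 = 3, 13 mod 4 = 1; sign now +1
(13/3) = (1/3)   [reduce mod 3]
(1/3) = 1; final value = sign = +1

1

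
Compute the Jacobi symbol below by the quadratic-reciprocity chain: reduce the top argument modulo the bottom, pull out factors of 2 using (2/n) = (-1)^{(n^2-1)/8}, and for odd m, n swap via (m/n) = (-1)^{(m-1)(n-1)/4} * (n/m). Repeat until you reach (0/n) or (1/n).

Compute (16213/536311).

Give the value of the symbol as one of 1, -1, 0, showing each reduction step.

flip (16213/536311) -> (536311/16213): both odd, 16213 mod 4 = 1, 536311 mod 4 = 3, so the flip contributes +1; sign now +1
(536311/16213): 536311 mod 16213 = 1282, so (536311/16213) = (1282/16213)
factor out 2^1: 1282 = 2^1·641; with 16213 mod 8 = 5, (2/16213) = -1; sign now -1; continue with (641/16213)
flip (641/16213) -> (16213/641): both odd, 641 mod 4 = 1, 16213 mod 4 = 1, so the flip contributes +1; sign now -1
(16213/641): 16213 mod 641 = 188, so (16213/641) = (188/641)
factor out 2^2: 188 = 2^2·47; with 641 mod 8 = 1, (2/641) = +1; sign now -1; continue with (47/641)
flip (47/641) -> (641/47): both odd, 47 mod 4 = 3, 641 mod 4 = 1, so the flip contributes +1; sign now -1
(641/47): 641 mod 47 = 30, so (641/47) = (30/47)
factor out 2^1: 30 = 2^1·15; with 47 mod 8 = 7, (2/47) = +1; sign now -1; continue with (15/47)
flip (15/47) -> (47/15): both odd, 15 mod 4 = 3, 47 mod 4 = 3, so the flip contributes -1; sign now +1
(47/15): 47 mod 15 = 2, so (47/15) = (2/15)
factor out 2^1: 2 = 2^1·1; with 15 mod 8 = 7, (2/15) = +1; sign now +1; continue with (1/15)
reached (1/15) = 1, so the symbol is +1

1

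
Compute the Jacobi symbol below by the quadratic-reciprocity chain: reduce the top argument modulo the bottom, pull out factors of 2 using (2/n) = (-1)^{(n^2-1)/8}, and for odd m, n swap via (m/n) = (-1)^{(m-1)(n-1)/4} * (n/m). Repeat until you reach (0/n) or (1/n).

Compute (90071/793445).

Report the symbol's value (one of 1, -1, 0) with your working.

flip (90071/793445) -> (793445/90071): both odd, 90071 mod 4 = 3, 793445 mod 4 = 1, so the flip contributes +1; sign now +1
(793445/90071): 793445 mod 90071 = 72877, so (793445/90071) = (72877/90071)
flip (72877/90071) -> (90071/72877): both odd, 72877 mod 4 = 1, 90071 mod 4 = 3, so the flip contributes +1; sign now +1
(90071/72877): 90071 mod 72877 = 17194, so (90071/72877) = (17194/72877)
factor out 2^1: 17194 = 2^1·8597; with 72877 mod 8 = 5, (2/72877) = -1; sign now -1; continue with (8597/72877)
flip (8597/72877) -> (72877/8597): both odd, 8597 mod 4 = 1, 72877 mod 4 = 1, so the flip contributes +1; sign now -1
(72877/8597): 72877 mod 8597 = 4101, so (72877/8597) = (4101/8597)
flip (4101/8597) -> (8597/4101): both odd, 4101 mod 4 = 1, 8597 mod 4 = 1, so the flip contributes +1; sign now -1
(8597/4101): 8597 mod 4101 = 395, so (8597/4101) = (395/4101)
flip (395/4101) -> (4101/395): both odd, 395 mod 4 = 3, 4101 mod 4 = 1, so the flip contributes +1; sign now -1
(4101/395): 4101 mod 395 = 151, so (4101/395) = (151/395)
flip (151/395) -> (395/151): both odd, 151 mod 4 = 3, 395 mod 4 = 3, so the flip contributes -1; sign now +1
(395/151): 395 mod 151 = 93, so (395/151) = (93/151)
flip (93/151) -> (151/93): both odd, 93 mod 4 = 1, 151 mod 4 = 3, so the flip contributes +1; sign now +1
(151/93): 151 mod 93 = 58, so (151/93) = (58/93)
factor out 2^1: 58 = 2^1·29; with 93 mod 8 = 5, (2/93) = -1; sign now -1; continue with (29/93)
flip (29/93) -> (93/29): both odd, 29 mod 4 = 1, 93 mod 4 = 1, so the flip contributes +1; sign now -1
(93/29): 93 mod 29 = 6, so (93/29) = (6/29)
factor out 2^1: 6 = 2^1·3; with 29 mod 8 = 5, (2/29) = -1; sign now +1; continue with (3/29)
flip (3/29) -> (29/3): both odd, 3 mod 4 = 3, 29 mod 4 = 1, so the flip contributes +1; sign now +1
(29/3): 29 mod 3 = 2, so (29/3) = (2/3)
factor out 2^1: 2 = 2^1·1; with 3 mod 8 = 3, (2/3) = -1; sign now -1; continue with (1/3)
reached (1/3) = 1, so the symbol is -1

-1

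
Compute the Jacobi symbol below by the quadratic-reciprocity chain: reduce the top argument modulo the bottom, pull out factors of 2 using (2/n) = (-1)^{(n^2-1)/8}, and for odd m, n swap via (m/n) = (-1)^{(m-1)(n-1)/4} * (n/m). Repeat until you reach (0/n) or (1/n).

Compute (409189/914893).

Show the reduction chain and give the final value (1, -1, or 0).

reciprocity: (409189/914893) = +1·(914893/409189) since 409189 mod 4 = 1, 914893 mod 4 = 1; sign now +1
(914893/409189) = (96515/409189)   [reduce mod 409189]
reciprocity: (96515/409189) = +1·(409189/96515) since 96515 mod 4 = 3, 409189 mod 4 = 1; sign now +1
(409189/96515) = (23129/96515)   [reduce mod 96515]
reciprocity: (23129/96515) = +1·(96515/23129) since 23129 mod 4 = 1, 96515 mod 4 = 3; sign now +1
(96515/23129) = (3999/23129)   [reduce mod 23129]
reciprocity: (3999/23129) = +1·(23129/3999) since 3999 mod 4 = 3, 23129 mod 4 = 1; sign now +1
(23129/3999) = (3134/3999)   [reduce mod 3999]
3134 = 2^1·1567; (2/3999) = +1 since 3999 mod 8 = 7, so (3134/3999) = (+1)^1·(1567/3999); sign now +1
reciprocity: (1567/3999) = -1·(3999/1567) since 1567 mod 4 = 3, 3999 mod 4 = 3; sign now -1
(3999/1567) = (865/1567)   [reduce mod 1567]
reciprocity: (865/1567) = +1·(1567/865) since 865 mod 4 = 1, 1567 mod 4 = 3; sign now -1
(1567/865) = (702/865)   [reduce mod 865]
702 = 2^1·351; (2/865) = +1 since 865 mod 8 = 1, so (702/865) = (+1)^1·(351/865); sign now -1
reciprocity: (351/865) = +1·(865/351) since 351 mod 4 = 3, 865 mod 4 = 1; sign now -1
(865/351) = (163/351)   [reduce mod 351]
reciprocity: (163/351) = -1·(351/163) since 163 mod 4 = 3, 351 mod 4 = 3; sign now +1
(351/163) = (25/163)   [reduce mod 163]
reciprocity: (25/163) = +1·(163/25) since 25 mod 4 = 1, 163 mod 4 = 3; sign now +1
(163/25) = (13/25)   [reduce mod 25]
reciprocity: (13/25) = +1·(25/13) since 13 mod 4 = 1, 25 mod 4 = 1; sign now +1
(25/13) = (12/13)   [reduce mod 13]
12 = 2^2·3; (2/13) = -1 since 13 mod 8 = 5, so (12/13) = (-1)^2·(3/13); sign now +1
reciprocity: (3/13) = +1·(13/3) since 3 mod 4 = 3, 13 mod 4 = 1; sign now +1
(13/3) = (1/3)   [reduce mod 3]
(1/3) = 1; final value = sign = +1

1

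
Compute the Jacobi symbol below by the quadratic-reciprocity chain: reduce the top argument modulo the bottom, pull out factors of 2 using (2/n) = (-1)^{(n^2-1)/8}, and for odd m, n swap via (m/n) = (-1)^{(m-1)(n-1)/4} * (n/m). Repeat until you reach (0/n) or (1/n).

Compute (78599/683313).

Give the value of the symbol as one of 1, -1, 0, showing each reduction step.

1

flip (78599/683313) -> (683313/78599): both odd, 78599 mod 4 = 3, 683313 mod 4 = 1, so the flip contributes +1; sign now +1
(683313/78599): 683313 mod 78599 = 54521, so (683313/78599) = (54521/78599)
flip (54521/78599) -> (78599/54521): both odd, 54521 mod 4 = 1, 78599 mod 4 = 3, so the flip contributes +1; sign now +1
(78599/54521): 78599 mod 54521 = 24078, so (78599/54521) = (24078/54521)
factor out 2^1: 24078 = 2^1·12039; with 54521 mod 8 = 1, (2/54521) = +1; sign now +1; continue with (12039/54521)
flip (12039/54521) -> (54521/12039): both odd, 12039 mod 4 = 3, 54521 mod 4 = 1, so the flip contributes +1; sign now +1
(54521/12039): 54521 mod 12039 = 6365, so (54521/12039) = (6365/12039)
flip (6365/12039) -> (12039/6365): both odd, 6365 mod 4 = 1, 12039 mod 4 = 3, so the flip contributes +1; sign now +1
(12039/6365): 12039 mod 6365 = 5674, so (12039/6365) = (5674/6365)
factor out 2^1: 5674 = 2^1·2837; with 6365 mod 8 = 5, (2/6365) = -1; sign now -1; continue with (2837/6365)
flip (2837/6365) -> (6365/2837): both odd, 2837 mod 4 = 1, 6365 mod 4 = 1, so the flip contributes +1; sign now -1
(6365/2837): 6365 mod 2837 = 691, so (6365/2837) = (691/2837)
flip (691/2837) -> (2837/691): both odd, 691 mod 4 = 3, 2837 mod 4 = 1, so the flip contributes +1; sign now -1
(2837/691): 2837 mod 691 = 73, so (2837/691) = (73/691)
flip (73/691) -> (691/73): both odd, 73 mod 4 = 1, 691 mod 4 = 3, so the flip contributes +1; sign now -1
(691/73): 691 mod 73 = 34, so (691/73) = (34/73)
factor out 2^1: 34 = 2^1·17; with 73 mod 8 = 1, (2/73) = +1; sign now -1; continue with (17/73)
flip (17/73) -> (73/17): both odd, 17 mod 4 = 1, 73 mod 4 = 1, so the flip contributes +1; sign now -1
(73/17): 73 mod 17 = 5, so (73/17) = (5/17)
flip (5/17) -> (17/5): both odd, 5 mod 4 = 1, 17 mod 4 = 1, so the flip contributes +1; sign now -1
(17/5): 17 mod 5 = 2, so (17/5) = (2/5)
factor out 2^1: 2 = 2^1·1; with 5 mod 8 = 5, (2/5) = -1; sign now +1; continue with (1/5)
reached (1/5) = 1, so the symbol is +1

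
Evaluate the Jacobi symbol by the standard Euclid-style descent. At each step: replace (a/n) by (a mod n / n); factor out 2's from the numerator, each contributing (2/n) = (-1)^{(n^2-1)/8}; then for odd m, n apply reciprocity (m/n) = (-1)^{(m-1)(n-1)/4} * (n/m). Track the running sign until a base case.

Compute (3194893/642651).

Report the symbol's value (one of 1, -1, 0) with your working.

1

(3194893/642651): 3194893 mod 642651 = 624289, so (3194893/642651) = (624289/642651)
flip (624289/642651) -> (642651/624289): both odd, 624289 mod 4 = 1, 642651 mod 4 = 3, so the flip contributes +1; sign now +1
(642651/624289): 642651 mod 624289 = 18362, so (642651/624289) = (18362/624289)
factor out 2^1: 18362 = 2^1·9181; with 624289 mod 8 = 1, (2/624289) = +1; sign now +1; continue with (9181/624289)
flip (9181/624289) -> (624289/9181): both odd, 9181 mod 4 = 1, 624289 mod 4 = 1, so the flip contributes +1; sign now +1
(624289/9181): 624289 mod 9181 = 9162, so (624289/9181) = (9162/9181)
factor out 2^1: 9162 = 2^1·4581; with 9181 mod 8 = 5, (2/9181) = -1; sign now -1; continue with (4581/9181)
flip (4581/9181) -> (9181/4581): both odd, 4581 mod 4 = 1, 9181 mod 4 = 1, so the flip contributes +1; sign now -1
(9181/4581): 9181 mod 4581 = 19, so (9181/4581) = (19/4581)
flip (19/4581) -> (4581/19): both odd, 19 mod 4 = 3, 4581 mod 4 = 1, so the flip contributes +1; sign now -1
(4581/19): 4581 mod 19 = 2, so (4581/19) = (2/19)
factor out 2^1: 2 = 2^1·1; with 19 mod 8 = 3, (2/19) = -1; sign now +1; continue with (1/19)
reached (1/19) = 1, so the symbol is +1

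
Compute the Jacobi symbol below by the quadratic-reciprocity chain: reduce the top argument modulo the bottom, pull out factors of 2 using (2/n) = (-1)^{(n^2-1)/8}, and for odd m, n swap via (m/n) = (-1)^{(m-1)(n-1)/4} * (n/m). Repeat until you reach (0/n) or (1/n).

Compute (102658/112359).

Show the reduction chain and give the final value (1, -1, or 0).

factor out 2^1: 102658 = 2^1·51329; with 112359 mod 8 = 7, (2/112359) = +1; sign now +1; continue with (51329/112359)
flip (51329/112359) -> (112359/51329): both odd, 51329 mod 4 = 1, 112359 mod 4 = 3, so the flip contributes +1; sign now +1
(112359/51329): 112359 mod 51329 = 9701, so (112359/51329) = (9701/51329)
flip (9701/51329) -> (51329/9701): both odd, 9701 mod 4 = 1, 51329 mod 4 = 1, so the flip contributes +1; sign now +1
(51329/9701): 51329 mod 9701 = 2824, so (51329/9701) = (2824/9701)
factor out 2^3: 2824 = 2^3·353; with 9701 mod 8 = 5, (2/9701) = -1; sign now -1; continue with (353/9701)
flip (353/9701) -> (9701/353): both odd, 353 mod 4 = 1, 9701 mod 4 = 1, so the flip contributes +1; sign now -1
(9701/353): 9701 mod 353 = 170, so (9701/353) = (170/353)
factor out 2^1: 170 = 2^1·85; with 353 mod 8 = 1, (2/353) = +1; sign now -1; continue with (85/353)
flip (85/353) -> (353/85): both odd, 85 mod 4 = 1, 353 mod 4 = 1, so the flip contributes +1; sign now -1
(353/85): 353 mod 85 = 13, so (353/85) = (13/85)
flip (13/85) -> (85/13): both odd, 13 mod 4 = 1, 85 mod 4 = 1, so the flip contributes +1; sign now -1
(85/13): 85 mod 13 = 7, so (85/13) = (7/13)
flip (7/13) -> (13/7): both odd, 7 mod 4 = 3, 13 mod 4 = 1, so the flip contributes +1; sign now -1
(13/7): 13 mod 7 = 6, so (13/7) = (6/7)
factor out 2^1: 6 = 2^1·3; with 7 mod 8 = 7, (2/7) = +1; sign now -1; continue with (3/7)
flip (3/7) -> (7/3): both odd, 3 mod 4 = 3, 7 mod 4 = 3, so the flip contributes -1; sign now +1
(7/3): 7 mod 3 = 1, so (7/3) = (1/3)
reached (1/3) = 1, so the symbol is +1

1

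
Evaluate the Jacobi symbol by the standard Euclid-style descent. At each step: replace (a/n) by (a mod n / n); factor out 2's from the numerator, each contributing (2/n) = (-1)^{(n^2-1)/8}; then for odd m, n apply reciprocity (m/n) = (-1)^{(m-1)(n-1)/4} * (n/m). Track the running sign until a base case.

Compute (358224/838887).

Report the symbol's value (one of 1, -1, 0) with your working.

factor out 2^4: 358224 = 2^4·22389; with 838887 mod 8 = 7, (2/838887) = +1; sign now +1; continue with (22389/838887)
flip (22389/838887) -> (838887/22389): both odd, 22389 mod 4 = 1, 838887 mod 4 = 3, so the flip contributes +1; sign now +1
(838887/22389): 838887 mod 22389 = 10494, so (838887/22389) = (10494/22389)
factor out 2^1: 10494 = 2^1·5247; with 22389 mod 8 = 5, (2/22389) = -1; sign now -1; continue with (5247/22389)
flip (5247/22389) -> (22389/5247): both odd, 5247 mod 4 = 3, 22389 mod 4 = 1, so the flip contributes +1; sign now -1
(22389/5247): 22389 mod 5247 = 1401, so (22389/5247) = (1401/5247)
flip (1401/5247) -> (5247/1401): both odd, 1401 mod 4 = 1, 5247 mod 4 = 3, so the flip contributes +1; sign now -1
(5247/1401): 5247 mod 1401 = 1044, so (5247/1401) = (1044/1401)
factor out 2^2: 1044 = 2^2·261; with 1401 mod 8 = 1, (2/1401) = +1; sign now -1; continue with (261/1401)
flip (261/1401) -> (1401/261): both odd, 261 mod 4 = 1, 1401 mod 4 = 1, so the flip contributes +1; sign now -1
(1401/261): 1401 mod 261 = 96, so (1401/261) = (96/261)
factor out 2^5: 96 = 2^5·3; with 261 mod 8 = 5, (2/261) = -1; sign now +1; continue with (3/261)
flip (3/261) -> (261/3): both odd, 3 mod 4 = 3, 261 mod 4 = 1, so the flip contributes +1; sign now +1
(261/3): 261 mod 3 = 0, so (261/3) = (0/3)
reached (0/3); gcd(a, n) > 1, so (0/3) = 0 and the symbol is 0

0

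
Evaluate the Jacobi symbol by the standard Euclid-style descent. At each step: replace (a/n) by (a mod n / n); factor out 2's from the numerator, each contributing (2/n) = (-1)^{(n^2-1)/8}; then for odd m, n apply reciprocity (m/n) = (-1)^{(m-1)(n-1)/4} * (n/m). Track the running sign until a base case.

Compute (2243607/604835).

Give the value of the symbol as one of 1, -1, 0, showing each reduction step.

-1

(2243607/604835): 2243607 mod 604835 = 429102, so (2243607/604835) = (429102/604835)
factor out 2^1: 429102 = 2^1·214551; with 604835 mod 8 = 3, (2/604835) = -1; sign now -1; continue with (214551/604835)
flip (214551/604835) -> (604835/214551): both odd, 214551 mod 4 = 3, 604835 mod 4 = 3, so the flip contributes -1; sign now +1
(604835/214551): 604835 mod 214551 = 175733, so (604835/214551) = (175733/214551)
flip (175733/214551) -> (214551/175733): both odd, 175733 mod 4 = 1, 214551 mod 4 = 3, so the flip contributes +1; sign now +1
(214551/175733): 214551 mod 175733 = 38818, so (214551/175733) = (38818/175733)
factor out 2^1: 38818 = 2^1·19409; with 175733 mod 8 = 5, (2/175733) = -1; sign now -1; continue with (19409/175733)
flip (19409/175733) -> (175733/19409): both odd, 19409 mod 4 = 1, 175733 mod 4 = 1, so the flip contributes +1; sign now -1
(175733/19409): 175733 mod 19409 = 1052, so (175733/19409) = (1052/19409)
factor out 2^2: 1052 = 2^2·263; with 19409 mod 8 = 1, (2/19409) = +1; sign now -1; continue with (263/19409)
flip (263/19409) -> (19409/263): both odd, 263 mod 4 = 3, 19409 mod 4 = 1, so the flip contributes +1; sign now -1
(19409/263): 19409 mod 263 = 210, so (19409/263) = (210/263)
factor out 2^1: 210 = 2^1·105; with 263 mod 8 = 7, (2/263) = +1; sign now -1; continue with (105/263)
flip (105/263) -> (263/105): both odd, 105 mod 4 = 1, 263 mod 4 = 3, so the flip contributes +1; sign now -1
(263/105): 263 mod 105 = 53, so (263/105) = (53/105)
flip (53/105) -> (105/53): both odd, 53 mod 4 = 1, 105 mod 4 = 1, so the flip contributes +1; sign now -1
(105/53): 105 mod 53 = 52, so (105/53) = (52/53)
factor out 2^2: 52 = 2^2·13; with 53 mod 8 = 5, (2/53) = -1; sign now -1; continue with (13/53)
flip (13/53) -> (53/13): both odd, 13 mod 4 = 1, 53 mod 4 = 1, so the flip contributes +1; sign now -1
(53/13): 53 mod 13 = 1, so (53/13) = (1/13)
reached (1/13) = 1, so the symbol is -1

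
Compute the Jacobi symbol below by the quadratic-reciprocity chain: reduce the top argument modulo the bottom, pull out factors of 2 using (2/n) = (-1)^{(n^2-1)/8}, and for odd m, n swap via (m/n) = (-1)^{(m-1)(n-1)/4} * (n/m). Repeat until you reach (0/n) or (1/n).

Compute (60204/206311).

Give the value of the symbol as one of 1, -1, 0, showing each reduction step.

-1

factor out 2^2: 60204 = 2^2·15051; with 206311 mod 8 = 7, (2/206311) = +1; sign now +1; continue with (15051/206311)
flip (15051/206311) -> (206311/15051): both odd, 15051 mod 4 = 3, 206311 mod 4 = 3, so the flip contributes -1; sign now -1
(206311/15051): 206311 mod 15051 = 10648, so (206311/15051) = (10648/15051)
factor out 2^3: 10648 = 2^3·1331; with 15051 mod 8 = 3, (2/15051) = -1; sign now +1; continue with (1331/15051)
flip (1331/15051) -> (15051/1331): both odd, 1331 mod 4 = 3, 15051 mod 4 = 3, so the flip contributes -1; sign now -1
(15051/1331): 15051 mod 1331 = 410, so (15051/1331) = (410/1331)
factor out 2^1: 410 = 2^1·205; with 1331 mod 8 = 3, (2/1331) = -1; sign now +1; continue with (205/1331)
flip (205/1331) -> (1331/205): both odd, 205 mod 4 = 1, 1331 mod 4 = 3, so the flip contributes +1; sign now +1
(1331/205): 1331 mod 205 = 101, so (1331/205) = (101/205)
flip (101/205) -> (205/101): both odd, 101 mod 4 = 1, 205 mod 4 = 1, so the flip contributes +1; sign now +1
(205/101): 205 mod 101 = 3, so (205/101) = (3/101)
flip (3/101) -> (101/3): both odd, 3 mod 4 = 3, 101 mod 4 = 1, so the flip contributes +1; sign now +1
(101/3): 101 mod 3 = 2, so (101/3) = (2/3)
factor out 2^1: 2 = 2^1·1; with 3 mod 8 = 3, (2/3) = -1; sign now -1; continue with (1/3)
reached (1/3) = 1, so the symbol is -1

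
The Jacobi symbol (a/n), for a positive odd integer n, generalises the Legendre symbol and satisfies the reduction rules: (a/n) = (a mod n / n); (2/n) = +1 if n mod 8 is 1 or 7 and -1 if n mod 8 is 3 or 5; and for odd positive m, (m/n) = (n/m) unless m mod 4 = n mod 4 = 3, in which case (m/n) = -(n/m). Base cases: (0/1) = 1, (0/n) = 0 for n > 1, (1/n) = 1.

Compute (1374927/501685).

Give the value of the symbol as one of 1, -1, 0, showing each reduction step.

(1374927/501685) = (371557/501685)   [reduce mod 501685]
reciprocity: (371557/501685) = +1·(501685/371557) since 371557 mod 4 = 1, 501685 mod 4 = 1; sign now +1
(501685/371557) = (130128/371557)   [reduce mod 371557]
130128 = 2^4·8133; (2/371557) = -1 since 371557 mod 8 = 5, so (130128/371557) = (-1)^4·(8133/371557); sign now +1
reciprocity: (8133/371557) = +1·(371557/8133) since 8133 mod 4 = 1, 371557 mod 4 = 1; sign now +1
(371557/8133) = (5572/8133)   [reduce mod 8133]
5572 = 2^2·1393; (2/8133) = -1 since 8133 mod 8 = 5, so (5572/8133) = (-1)^2·(1393/8133); sign now +1
reciprocity: (1393/8133) = +1·(8133/1393) since 1393 mod 4 = 1, 8133 mod 4 = 1; sign now +1
(8133/1393) = (1168/1393)   [reduce mod 1393]
1168 = 2^4·73; (2/1393) = +1 since 1393 mod 8 = 1, so (1168/1393) = (+1)^4·(73/1393); sign now +1
reciprocity: (73/1393) = +1·(1393/73) since 73 mod 4 = 1, 1393 mod 4 = 1; sign now +1
(1393/73) = (6/73)   [reduce mod 73]
6 = 2^1·3; (2/73) = +1 since 73 mod 8 = 1, so (6/73) = (+1)^1·(3/73); sign now +1
reciprocity: (3/73) = +1·(73/3) since 3 mod 4 = 3, 73 mod 4 = 1; sign now +1
(73/3) = (1/3)   [reduce mod 3]
(1/3) = 1; final value = sign = +1

1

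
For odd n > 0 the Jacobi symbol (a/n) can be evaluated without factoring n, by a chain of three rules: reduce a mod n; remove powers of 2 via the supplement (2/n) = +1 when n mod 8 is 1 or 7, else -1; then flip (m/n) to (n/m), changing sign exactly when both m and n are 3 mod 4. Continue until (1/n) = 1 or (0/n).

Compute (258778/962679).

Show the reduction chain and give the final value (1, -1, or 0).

factor out 2^1: 258778 = 2^1·129389; with 962679 mod 8 = 7, (2/962679) = +1; sign now +1; continue with (129389/962679)
flip (129389/962679) -> (962679/129389): both odd, 129389 mod 4 = 1, 962679 mod 4 = 3, so the flip contributes +1; sign now +1
(962679/129389): 962679 mod 129389 = 56956, so (962679/129389) = (56956/129389)
factor out 2^2: 56956 = 2^2·14239; with 129389 mod 8 = 5, (2/129389) = -1; sign now +1; continue with (14239/129389)
flip (14239/129389) -> (129389/14239): both odd, 14239 mod 4 = 3, 129389 mod 4 = 1, so the flip contributes +1; sign now +1
(129389/14239): 129389 mod 14239 = 1238, so (129389/14239) = (1238/14239)
factor out 2^1: 1238 = 2^1·619; with 14239 mod 8 = 7, (2/14239) = +1; sign now +1; continue with (619/14239)
flip (619/14239) -> (14239/619): both odd, 619 mod 4 = 3, 14239 mod 4 = 3, so the flip contributes -1; sign now -1
(14239/619): 14239 mod 619 = 2, so (14239/619) = (2/619)
factor out 2^1: 2 = 2^1·1; with 619 mod 8 = 3, (2/619) = -1; sign now +1; continue with (1/619)
reached (1/619) = 1, so the symbol is +1

1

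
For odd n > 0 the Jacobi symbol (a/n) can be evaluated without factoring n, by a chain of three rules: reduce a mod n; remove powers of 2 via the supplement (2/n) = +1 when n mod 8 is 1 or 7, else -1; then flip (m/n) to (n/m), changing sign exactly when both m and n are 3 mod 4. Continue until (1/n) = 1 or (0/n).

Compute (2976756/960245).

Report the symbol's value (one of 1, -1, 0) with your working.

(2976756/960245): 2976756 mod 960245 = 96021, so (2976756/960245) = (96021/960245)
flip (96021/960245) -> (960245/96021): both odd, 96021 mod 4 = 1, 960245 mod 4 = 1, so the flip contributes +1; sign now +1
(960245/96021): 960245 mod 96021 = 35, so (960245/96021) = (35/96021)
flip (35/96021) -> (96021/35): both odd, 35 mod 4 = 3, 96021 mod 4 = 1, so the flip contributes +1; sign now +1
(96021/35): 96021 mod 35 = 16, so (96021/35) = (16/35)
factor out 2^4: 16 = 2^4·1; with 35 mod 8 = 3, (2/35) = -1; sign now +1; continue with (1/35)
reached (1/35) = 1, so the symbol is +1

1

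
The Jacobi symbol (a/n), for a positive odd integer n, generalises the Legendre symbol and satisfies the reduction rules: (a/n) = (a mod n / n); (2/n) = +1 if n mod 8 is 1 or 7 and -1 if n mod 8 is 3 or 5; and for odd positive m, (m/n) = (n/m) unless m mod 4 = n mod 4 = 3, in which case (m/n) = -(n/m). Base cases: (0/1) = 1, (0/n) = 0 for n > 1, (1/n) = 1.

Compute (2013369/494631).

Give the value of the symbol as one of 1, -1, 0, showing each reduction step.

0

(2013369/494631): 2013369 mod 494631 = 34845, so (2013369/494631) = (34845/494631)
flip (34845/494631) -> (494631/34845): both odd, 34845 mod 4 = 1, 494631 mod 4 = 3, so the flip contributes +1; sign now +1
(494631/34845): 494631 mod 34845 = 6801, so (494631/34845) = (6801/34845)
flip (6801/34845) -> (34845/6801): both odd, 6801 mod 4 = 1, 34845 mod 4 = 1, so the flip contributes +1; sign now +1
(34845/6801): 34845 mod 6801 = 840, so (34845/6801) = (840/6801)
factor out 2^3: 840 = 2^3·105; with 6801 mod 8 = 1, (2/6801) = +1; sign now +1; continue with (105/6801)
flip (105/6801) -> (6801/105): both odd, 105 mod 4 = 1, 6801 mod 4 = 1, so the flip contributes +1; sign now +1
(6801/105): 6801 mod 105 = 81, so (6801/105) = (81/105)
flip (81/105) -> (105/81): both odd, 81 mod 4 = 1, 105 mod 4 = 1, so the flip contributes +1; sign now +1
(105/81): 105 mod 81 = 24, so (105/81) = (24/81)
factor out 2^3: 24 = 2^3·3; with 81 mod 8 = 1, (2/81) = +1; sign now +1; continue with (3/81)
flip (3/81) -> (81/3): both odd, 3 mod 4 = 3, 81 mod 4 = 1, so the flip contributes +1; sign now +1
(81/3): 81 mod 3 = 0, so (81/3) = (0/3)
reached (0/3); gcd(a, n) > 1, so (0/3) = 0 and the symbol is 0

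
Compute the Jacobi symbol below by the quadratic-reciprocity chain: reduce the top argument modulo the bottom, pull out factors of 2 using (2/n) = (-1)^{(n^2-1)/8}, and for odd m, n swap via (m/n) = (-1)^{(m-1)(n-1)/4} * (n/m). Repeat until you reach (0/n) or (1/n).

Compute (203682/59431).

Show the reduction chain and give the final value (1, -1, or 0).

(203682/59431) = (25389/59431)   [reduce mod 59431]
reciprocity: (25389/59431) = +1·(59431/25389) since 25389 mod 4 = 1, 59431 mod 4 = 3; sign now +1
(59431/25389) = (8653/25389)   [reduce mod 25389]
reciprocity: (8653/25389) = +1·(25389/8653) since 8653 mod 4 = 1, 25389 mod 4 = 1; sign now +1
(25389/8653) = (8083/8653)   [reduce mod 8653]
reciprocity: (8083/8653) = +1·(8653/8083) since 8083 mod 4 = 3, 8653 mod 4 = 1; sign now +1
(8653/8083) = (570/8083)   [reduce mod 8083]
570 = 2^1·285; (2/8083) = -1 since 8083 mod 8 = 3, so (570/8083) = (-1)^1·(285/8083); sign now -1
reciprocity: (285/8083) = +1·(8083/285) since 285 mod 4 = 1, 8083 mod 4 = 3; sign now -1
(8083/285) = (103/285)   [reduce mod 285]
reciprocity: (103/285) = +1·(285/103) since 103 mod 4 = 3, 285 mod 4 = 1; sign now -1
(285/103) = (79/103)   [reduce mod 103]
reciprocity: (79/103) = -1·(103/79) since 79 mod 4 = 3, 103 mod 4 = 3; sign now +1
(103/79) = (24/79)   [reduce mod 79]
24 = 2^3·3; (2/79) = +1 since 79 mod 8 = 7, so (24/79) = (+1)^3·(3/79); sign now +1
reciprocity: (3/79) = -1·(79/3) since 3 mod 4 = 3, 79 mod 4 = 3; sign now -1
(79/3) = (1/3)   [reduce mod 3]
(1/3) = 1; final value = sign = -1

-1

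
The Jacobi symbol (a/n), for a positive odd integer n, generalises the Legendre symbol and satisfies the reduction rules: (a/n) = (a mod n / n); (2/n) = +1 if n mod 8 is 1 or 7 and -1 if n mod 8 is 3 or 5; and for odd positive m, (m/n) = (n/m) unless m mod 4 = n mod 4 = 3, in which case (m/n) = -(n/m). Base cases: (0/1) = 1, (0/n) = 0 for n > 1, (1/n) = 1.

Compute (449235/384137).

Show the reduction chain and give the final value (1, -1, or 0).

1

(449235/384137) = (65098/384137)   [reduce mod 384137]
65098 = 2^1·32549; (2/384137) = +1 since 384137 mod 8 = 1, so (65098/384137) = (+1)^1·(32549/384137); sign now +1
reciprocity: (32549/384137) = +1·(384137/32549) since 32549 mod 4 = 1, 384137 mod 4 = 1; sign now +1
(384137/32549) = (26098/32549)   [reduce mod 32549]
26098 = 2^1·13049; (2/32549) = -1 since 32549 mod 8 = 5, so (26098/32549) = (-1)^1·(13049/32549); sign now -1
reciprocity: (13049/32549) = +1·(32549/13049) since 13049 mod 4 = 1, 32549 mod 4 = 1; sign now -1
(32549/13049) = (6451/13049)   [reduce mod 13049]
reciprocity: (6451/13049) = +1·(13049/6451) since 6451 mod 4 = 3, 13049 mod 4 = 1; sign now -1
(13049/6451) = (147/6451)   [reduce mod 6451]
reciprocity: (147/6451) = -1·(6451/147) since 147 mod 4 = 3, 6451 mod 4 = 3; sign now +1
(6451/147) = (130/147)   [reduce mod 147]
130 = 2^1·65; (2/147) = -1 since 147 mod 8 = 3, so (130/147) = (-1)^1·(65/147); sign now -1
reciprocity: (65/147) = +1·(147/65) since 65 mod 4 = 1, 147 mod 4 = 3; sign now -1
(147/65) = (17/65)   [reduce mod 65]
reciprocity: (17/65) = +1·(65/17) since 17 mod 4 = 1, 65 mod 4 = 1; sign now -1
(65/17) = (14/17)   [reduce mod 17]
14 = 2^1·7; (2/17) = +1 since 17 mod 8 = 1, so (14/17) = (+1)^1·(7/17); sign now -1
reciprocity: (7/17) = +1·(17/7) since 7 mod 4 = 3, 17 mod 4 = 1; sign now -1
(17/7) = (3/7)   [reduce mod 7]
reciprocity: (3/7) = -1·(7/3) since 3 mod 4 = 3, 7 mod 4 = 3; sign now +1
(7/3) = (1/3)   [reduce mod 3]
(1/3) = 1; final value = sign = +1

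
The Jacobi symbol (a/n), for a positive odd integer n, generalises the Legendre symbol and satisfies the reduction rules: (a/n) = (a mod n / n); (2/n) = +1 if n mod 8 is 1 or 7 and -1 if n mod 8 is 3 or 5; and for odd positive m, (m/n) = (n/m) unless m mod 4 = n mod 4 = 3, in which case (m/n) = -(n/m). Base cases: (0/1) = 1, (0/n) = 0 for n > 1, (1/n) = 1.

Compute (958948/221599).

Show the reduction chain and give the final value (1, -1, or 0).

-1

(958948/221599): 958948 mod 221599 = 72552, so (958948/221599) = (72552/221599)
factor out 2^3: 72552 = 2^3·9069; with 221599 mod 8 = 7, (2/221599) = +1; sign now +1; continue with (9069/221599)
flip (9069/221599) -> (221599/9069): both odd, 9069 mod 4 = 1, 221599 mod 4 = 3, so the flip contributes +1; sign now +1
(221599/9069): 221599 mod 9069 = 3943, so (221599/9069) = (3943/9069)
flip (3943/9069) -> (9069/3943): both odd, 3943 mod 4 = 3, 9069 mod 4 = 1, so the flip contributes +1; sign now +1
(9069/3943): 9069 mod 3943 = 1183, so (9069/3943) = (1183/3943)
flip (1183/3943) -> (3943/1183): both odd, 1183 mod 4 = 3, 3943 mod 4 = 3, so the flip contributes -1; sign now -1
(3943/1183): 3943 mod 1183 = 394, so (3943/1183) = (394/1183)
factor out 2^1: 394 = 2^1·197; with 1183 mod 8 = 7, (2/1183) = +1; sign now -1; continue with (197/1183)
flip (197/1183) -> (1183/197): both odd, 197 mod 4 = 1, 1183 mod 4 = 3, so the flip contributes +1; sign now -1
(1183/197): 1183 mod 197 = 1, so (1183/197) = (1/197)
reached (1/197) = 1, so the symbol is -1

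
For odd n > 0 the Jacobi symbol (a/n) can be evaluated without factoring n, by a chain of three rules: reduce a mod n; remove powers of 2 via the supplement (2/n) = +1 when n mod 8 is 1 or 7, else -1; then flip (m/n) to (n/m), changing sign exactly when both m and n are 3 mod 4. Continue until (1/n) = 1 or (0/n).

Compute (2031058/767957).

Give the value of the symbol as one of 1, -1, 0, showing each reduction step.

(2031058/767957) = (495144/767957)   [reduce mod 767957]
495144 = 2^3·61893; (2/767957) = -1 since 767957 mod 8 = 5, so (495144/767957) = (-1)^3·(61893/767957); sign now -1
reciprocity: (61893/767957) = +1·(767957/61893) since 61893 mod 4 = 1, 767957 mod 4 = 1; sign now -1
(767957/61893) = (25241/61893)   [reduce mod 61893]
reciprocity: (25241/61893) = +1·(61893/25241) since 25241 mod 4 = 1, 61893 mod 4 = 1; sign now -1
(61893/25241) = (11411/25241)   [reduce mod 25241]
reciprocity: (11411/25241) = +1·(25241/11411) since 11411 mod 4 = 3, 25241 mod 4 = 1; sign now -1
(25241/11411) = (2419/11411)   [reduce mod 11411]
reciprocity: (2419/11411) = -1·(11411/2419) since 2419 mod 4 = 3, 11411 mod 4 = 3; sign now +1
(11411/2419) = (1735/2419)   [reduce mod 2419]
reciprocity: (1735/2419) = -1·(2419/1735) since 1735 mod 4 = 3, 2419 mod 4 = 3; sign now -1
(2419/1735) = (684/1735)   [reduce mod 1735]
684 = 2^2·171; (2/1735) = +1 since 1735 mod 8 = 7, so (684/1735) = (+1)^2·(171/1735); sign now -1
reciprocity: (171/1735) = -1·(1735/171) since 171 mod 4 = 3, 1735 mod 4 = 3; sign now +1
(1735/171) = (25/171)   [reduce mod 171]
reciprocity: (25/171) = +1·(171/25) since 25 mod 4 = 1, 171 mod 4 = 3; sign now +1
(171/25) = (21/25)   [reduce mod 25]
reciprocity: (21/25) = +1·(25/21) since 21 mod 4 = 1, 25 mod 4 = 1; sign now +1
(25/21) = (4/21)   [reduce mod 21]
4 = 2^2·1; (2/21) = -1 since 21 mod 8 = 5, so (4/21) = (-1)^2·(1/21); sign now +1
(1/21) = 1; final value = sign = +1

1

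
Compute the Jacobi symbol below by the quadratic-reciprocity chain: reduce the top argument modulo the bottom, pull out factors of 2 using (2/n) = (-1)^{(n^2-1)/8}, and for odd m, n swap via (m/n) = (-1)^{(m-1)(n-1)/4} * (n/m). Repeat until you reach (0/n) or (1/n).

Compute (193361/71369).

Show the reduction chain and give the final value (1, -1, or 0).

0

(193361/71369): 193361 mod 71369 = 50623, so (193361/71369) = (50623/71369)
flip (50623/71369) -> (71369/50623): both odd, 50623 mod 4 = 3, 71369 mod 4 = 1, so the flip contributes +1; sign now +1
(71369/50623): 71369 mod 50623 = 20746, so (71369/50623) = (20746/50623)
factor out 2^1: 20746 = 2^1·10373; with 50623 mod 8 = 7, (2/50623) = +1; sign now +1; continue with (10373/50623)
flip (10373/50623) -> (50623/10373): both odd, 10373 mod 4 = 1, 50623 mod 4 = 3, so the flip contributes +1; sign now +1
(50623/10373): 50623 mod 10373 = 9131, so (50623/10373) = (9131/10373)
flip (9131/10373) -> (10373/9131): both odd, 9131 mod 4 = 3, 10373 mod 4 = 1, so the flip contributes +1; sign now +1
(10373/9131): 10373 mod 9131 = 1242, so (10373/9131) = (1242/9131)
factor out 2^1: 1242 = 2^1·621; with 9131 mod 8 = 3, (2/9131) = -1; sign now -1; continue with (621/9131)
flip (621/9131) -> (9131/621): both odd, 621 mod 4 = 1, 9131 mod 4 = 3, so the flip contributes +1; sign now -1
(9131/621): 9131 mod 621 = 437, so (9131/621) = (437/621)
flip (437/621) -> (621/437): both odd, 437 mod 4 = 1, 621 mod 4 = 1, so the flip contributes +1; sign now -1
(621/437): 621 mod 437 = 184, so (621/437) = (184/437)
factor out 2^3: 184 = 2^3·23; with 437 mod 8 = 5, (2/437) = -1; sign now +1; continue with (23/437)
flip (23/437) -> (437/23): both odd, 23 mod 4 = 3, 437 mod 4 = 1, so the flip contributes +1; sign now +1
(437/23): 437 mod 23 = 0, so (437/23) = (0/23)
reached (0/23); gcd(a, n) > 1, so (0/23) = 0 and the symbol is 0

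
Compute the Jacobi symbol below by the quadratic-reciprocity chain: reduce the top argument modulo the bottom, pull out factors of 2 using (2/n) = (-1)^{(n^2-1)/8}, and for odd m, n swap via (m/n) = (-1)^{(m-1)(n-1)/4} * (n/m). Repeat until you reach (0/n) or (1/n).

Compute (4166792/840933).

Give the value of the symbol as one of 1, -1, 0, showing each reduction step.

1

(4166792/840933): 4166792 mod 840933 = 803060, so (4166792/840933) = (803060/840933)
factor out 2^2: 803060 = 2^2·200765; with 840933 mod 8 = 5, (2/840933) = -1; sign now +1; continue with (200765/840933)
flip (200765/840933) -> (840933/200765): both odd, 200765 mod 4 = 1, 840933 mod 4 = 1, so the flip contributes +1; sign now +1
(840933/200765): 840933 mod 200765 = 37873, so (840933/200765) = (37873/200765)
flip (37873/200765) -> (200765/37873): both odd, 37873 mod 4 = 1, 200765 mod 4 = 1, so the flip contributes +1; sign now +1
(200765/37873): 200765 mod 37873 = 11400, so (200765/37873) = (11400/37873)
factor out 2^3: 11400 = 2^3·1425; with 37873 mod 8 = 1, (2/37873) = +1; sign now +1; continue with (1425/37873)
flip (1425/37873) -> (37873/1425): both odd, 1425 mod 4 = 1, 37873 mod 4 = 1, so the flip contributes +1; sign now +1
(37873/1425): 37873 mod 1425 = 823, so (37873/1425) = (823/1425)
flip (823/1425) -> (1425/823): both odd, 823 mod 4 = 3, 1425 mod 4 = 1, so the flip contributes +1; sign now +1
(1425/823): 1425 mod 823 = 602, so (1425/823) = (602/823)
factor out 2^1: 602 = 2^1·301; with 823 mod 8 = 7, (2/823) = +1; sign now +1; continue with (301/823)
flip (301/823) -> (823/301): both odd, 301 mod 4 = 1, 823 mod 4 = 3, so the flip contributes +1; sign now +1
(823/301): 823 mod 301 = 221, so (823/301) = (221/301)
flip (221/301) -> (301/221): both odd, 221 mod 4 = 1, 301 mod 4 = 1, so the flip contributes +1; sign now +1
(301/221): 301 mod 221 = 80, so (301/221) = (80/221)
factor out 2^4: 80 = 2^4·5; with 221 mod 8 = 5, (2/221) = -1; sign now +1; continue with (5/221)
flip (5/221) -> (221/5): both odd, 5 mod 4 = 1, 221 mod 4 = 1, so the flip contributes +1; sign now +1
(221/5): 221 mod 5 = 1, so (221/5) = (1/5)
reached (1/5) = 1, so the symbol is +1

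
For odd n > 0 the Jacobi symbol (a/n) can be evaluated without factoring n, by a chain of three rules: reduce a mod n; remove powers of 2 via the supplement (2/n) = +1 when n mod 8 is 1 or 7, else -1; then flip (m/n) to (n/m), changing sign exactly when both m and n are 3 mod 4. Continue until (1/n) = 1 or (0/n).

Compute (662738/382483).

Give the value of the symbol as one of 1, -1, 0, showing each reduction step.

-1

(662738/382483) = (280255/382483)   [reduce mod 382483]
reciprocity: (280255/382483) = -1·(382483/280255) since 280255 mod 4 = 3, 382483 mod 4 = 3; sign now -1
(382483/280255) = (102228/280255)   [reduce mod 280255]
102228 = 2^2·25557; (2/280255) = +1 since 280255 mod 8 = 7, so (102228/280255) = (+1)^2·(25557/280255); sign now -1
reciprocity: (25557/280255) = +1·(280255/25557) since 25557 mod 4 = 1, 280255 mod 4 = 3; sign now -1
(280255/25557) = (24685/25557)   [reduce mod 25557]
reciprocity: (24685/25557) = +1·(25557/24685) since 24685 mod 4 = 1, 25557 mod 4 = 1; sign now -1
(25557/24685) = (872/24685)   [reduce mod 24685]
872 = 2^3·109; (2/24685) = -1 since 24685 mod 8 = 5, so (872/24685) = (-1)^3·(109/24685); sign now +1
reciprocity: (109/24685) = +1·(24685/109) since 109 mod 4 = 1, 24685 mod 4 = 1; sign now +1
(24685/109) = (51/109)   [reduce mod 109]
reciprocity: (51/109) = +1·(109/51) since 51 mod 4 = 3, 109 mod 4 = 1; sign now +1
(109/51) = (7/51)   [reduce mod 51]
reciprocity: (7/51) = -1·(51/7) since 7 mod 4 = 3, 51 mod 4 = 3; sign now -1
(51/7) = (2/7)   [reduce mod 7]
2 = 2^1·1; (2/7) = +1 since 7 mod 8 = 7, so (2/7) = (+1)^1·(1/7); sign now -1
(1/7) = 1; final value = sign = -1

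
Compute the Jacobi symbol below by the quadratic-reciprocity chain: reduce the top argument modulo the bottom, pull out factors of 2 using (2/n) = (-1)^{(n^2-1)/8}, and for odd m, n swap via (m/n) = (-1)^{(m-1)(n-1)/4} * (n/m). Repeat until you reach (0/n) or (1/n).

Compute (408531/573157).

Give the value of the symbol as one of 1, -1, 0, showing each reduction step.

flip (408531/573157) -> (573157/408531): both odd, 408531 mod 4 = 3, 573157 mod 4 = 1, so the flip contributes +1; sign now +1
(573157/408531): 573157 mod 408531 = 164626, so (573157/408531) = (164626/408531)
factor out 2^1: 164626 = 2^1·82313; with 408531 mod 8 = 3, (2/408531) = -1; sign now -1; continue with (82313/408531)
flip (82313/408531) -> (408531/82313): both odd, 82313 mod 4 = 1, 408531 mod 4 = 3, so the flip contributes +1; sign now -1
(408531/82313): 408531 mod 82313 = 79279, so (408531/82313) = (79279/82313)
flip (79279/82313) -> (82313/79279): both odd, 79279 mod 4 = 3, 82313 mod 4 = 1, so the flip contributes +1; sign now -1
(82313/79279): 82313 mod 79279 = 3034, so (82313/79279) = (3034/79279)
factor out 2^1: 3034 = 2^1·1517; with 79279 mod 8 = 7, (2/79279) = +1; sign now -1; continue with (1517/79279)
flip (1517/79279) -> (79279/1517): both odd, 1517 mod 4 = 1, 79279 mod 4 = 3, so the flip contributes +1; sign now -1
(79279/1517): 79279 mod 1517 = 395, so (79279/1517) = (395/1517)
flip (395/1517) -> (1517/395): both odd, 395 mod 4 = 3, 1517 mod 4 = 1, so the flip contributes +1; sign now -1
(1517/395): 1517 mod 395 = 332, so (1517/395) = (332/395)
factor out 2^2: 332 = 2^2·83; with 395 mod 8 = 3, (2/395) = -1; sign now -1; continue with (83/395)
flip (83/395) -> (395/83): both odd, 83 mod 4 = 3, 395 mod 4 = 3, so the flip contributes -1; sign now +1
(395/83): 395 mod 83 = 63, so (395/83) = (63/83)
flip (63/83) -> (83/63): both odd, 63 mod 4 = 3, 83 mod 4 = 3, so the flip contributes -1; sign now -1
(83/63): 83 mod 63 = 20, so (83/63) = (20/63)
factor out 2^2: 20 = 2^2·5; with 63 mod 8 = 7, (2/63) = +1; sign now -1; continue with (5/63)
flip (5/63) -> (63/5): both odd, 5 mod 4 = 1, 63 mod 4 = 3, so the flip contributes +1; sign now -1
(63/5): 63 mod 5 = 3, so (63/5) = (3/5)
flip (3/5) -> (5/3): both odd, 3 mod 4 = 3, 5 mod 4 = 1, so the flip contributes +1; sign now -1
(5/3): 5 mod 3 = 2, so (5/3) = (2/3)
factor out 2^1: 2 = 2^1·1; with 3 mod 8 = 3, (2/3) = -1; sign now +1; continue with (1/3)
reached (1/3) = 1, so the symbol is +1

1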